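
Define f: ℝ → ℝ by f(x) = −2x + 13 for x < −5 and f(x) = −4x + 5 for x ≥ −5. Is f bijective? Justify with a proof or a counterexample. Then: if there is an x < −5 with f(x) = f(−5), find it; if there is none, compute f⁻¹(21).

Both pieces are strictly decreasing (slopes −2 and −4), so each is injective on its own interval.
The left piece maps (−∞, −5) onto (23, ∞); the right piece maps [−5, ∞) onto (−∞, 25].
These images overlap. In particular f(−5) = 25 (right piece), and solving −2x + 13 = 25 on the left piece gives x = −6 < −5.
So f(−6) = f(−5) with −6 ≠ −5, and f is not injective, hence not bijective. This x = −6 is the requested value below −5.

-6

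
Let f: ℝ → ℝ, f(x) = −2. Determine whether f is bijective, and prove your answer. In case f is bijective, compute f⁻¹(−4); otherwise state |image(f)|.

1

f(0) = −2 = f(1) with 0 ≠ 1, so f is not injective, hence not bijective.
Since f is not bijective, we state |image(f)|: the image of f is {−2}, which has 1 element.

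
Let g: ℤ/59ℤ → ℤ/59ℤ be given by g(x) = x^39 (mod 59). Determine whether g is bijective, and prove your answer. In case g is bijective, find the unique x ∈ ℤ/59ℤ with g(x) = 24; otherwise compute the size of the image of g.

18

Since 59 is prime, the nonzero elements of ℤ/59ℤ form a cyclic group of order 58.
As gcd(39, 58) = 1, raising to the 39th power is a bijection on this group: if u^39 ≡ v^39 then (uv^{−1})^39 = 1, and the only element of order dividing gcd(39, 58) = 1 is 1, so u = v.
With g(0) = 0 this makes g injective on all of ℤ/59ℤ, hence bijective (finite equal-size domain and codomain). In particular g is bijective.
Since g is bijective, we find the preimage of 24. The inverse of x ↦ x^39 on (ℤ/59ℤ)^× is x ↦ x^3, because 39·3 = 117 = 2·58 + 1 ≡ 1 (mod 58) and x^{58} = 1 for x ≠ 0 (Fermat). So g⁻¹(24) = 24^3 mod 59.
Repeated squaring mod 59: 24^1 ≡ 24, 24^2 ≡ 24² = 576 ≡ 45. Since 3 = 2 + 1, 24^3 ≡ 45·24: 45·24 = 1080 ≡ 18. So 24^3 ≡ 18 (mod 59).
Hence g⁻¹(24) = 18.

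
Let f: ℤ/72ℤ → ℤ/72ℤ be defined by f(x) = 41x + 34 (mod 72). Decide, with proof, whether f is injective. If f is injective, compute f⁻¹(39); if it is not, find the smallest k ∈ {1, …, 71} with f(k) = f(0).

37

Suppose f(a) = f(b) in ℤ/72ℤ. Then 41a + 34 ≡ 41b + 34 (mod 72), thus 41(a − b) ≡ 0 (mod 72).
Since gcd(41, 72) = 1, 41 is invertible modulo 72, hence a − b ≡ 0 (mod 72), i.e. a = b.
Hence f is injective.
We now compute 41⁻¹ mod 72 explicitly. Euclid's algorithm: 72 = 1·41 + 31, 41 = 1·31 + 10, 31 = 3·10 + 1; back-substituting gives 1 = 65·41 − 37·72, so 41⁻¹ ≡ 65 (mod 72).
Since f is injective, we compute f⁻¹(39): solve 41x + 34 ≡ 39 (mod 72), i.e. 41x ≡ 5 (mod 72).
Multiplying by 41⁻¹ = 65 gives x ≡ 65·5 = 325 = 4·72 + 37 ≡ 37 (mod 72).
Check: f(37) = 41·37 + 34 = 1551 = 21·72 + 39 ≡ 39 (mod 72).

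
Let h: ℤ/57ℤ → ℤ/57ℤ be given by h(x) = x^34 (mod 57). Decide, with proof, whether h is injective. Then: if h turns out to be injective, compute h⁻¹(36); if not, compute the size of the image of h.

h(8): Repeated squaring mod 57: 8^1 ≡ 8, 8^2 ≡ 8² = 64 ≡ 7, 8^4 ≡ 7² = 49, 8^8 ≡ 49² = 2401 ≡ 7, 8^16 ≡ 7² = 49, 8^32 ≡ 49² = 2401 ≡ 7. Since 34 = 32 + 2, 8^34 ≡ 7·7: 7·7 = 49. So 8^34 ≡ 49 (mod 57).
h(11): Repeated squaring mod 57: 11^1 ≡ 11, 11^2 ≡ 11² = 121 ≡ 7, 11^4 ≡ 7² = 49, 11^8 ≡ 49² = 2401 ≡ 7, 11^16 ≡ 7² = 49, 11^32 ≡ 49² = 2401 ≡ 7. Since 34 = 32 + 2, 11^34 ≡ 7·7: 7·7 = 49. So 11^34 ≡ 49 (mod 57).
So h(8) = h(11) = 49 while 8 ≠ 11, hence h is not injective.
Since h is not injective, we determine |image(h)|. Computing x^34 mod 57 for each x (by repeated squaring, reducing mod 57 at every step), the values h(0), h(1), …, h(56) are: 0, 1, 43, 36, 25, 16, 9, 7, 49, 42, 4, 49, 45, 28, 16, 6, 55, 43, 39, 19, 1, 24, 55, 25, 54, 28, 7, 30, 4, 4, 30, 7, 28, 54, 25, 55, 24, 1, 19, 39, 43, 55, 6, 16, 28, 45, 49, 4, 42, 49, 7, 9, 16, 25, 36, 43, 1.
The distinct values are {0, 1, 4, 6, 7, 9, 16, 19, 24, 25, 28, 30, 36, 39, 42, 43, 45, 49, 54, 55}; there are 20 of them.

20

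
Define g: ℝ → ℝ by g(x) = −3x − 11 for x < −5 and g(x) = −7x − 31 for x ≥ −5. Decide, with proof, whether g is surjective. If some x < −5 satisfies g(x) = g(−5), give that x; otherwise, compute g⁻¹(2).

-33/7

Both pieces are strictly decreasing (slopes −3 and −7), so each is injective on its own interval.
The left piece maps (−∞, −5) onto (4, ∞); the right piece maps [−5, ∞) onto (−∞, 4].
These images together cover ℝ, so g is surjective.
Because the two images are disjoint, no x < −5 has g(x) = g(−5), so we compute g⁻¹(2): 2 lies in (−∞, 4], so solve −7x − 31 = 2: x = (2 + 31)/(−7) = −33/7.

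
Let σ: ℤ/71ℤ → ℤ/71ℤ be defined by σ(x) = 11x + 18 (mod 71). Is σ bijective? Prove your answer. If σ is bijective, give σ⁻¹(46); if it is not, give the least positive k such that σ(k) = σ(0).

9

If σ(a) = σ(b), then 11a ≡ 11b (mod 71). Because gcd(11, 71) = 1, we may cancel 11 to get a ≡ b (mod 71).
We now compute 11⁻¹ mod 71 explicitly. Euclid's algorithm: 71 = 6·11 + 5, 11 = 2·5 + 1; back-substituting gives 1 = 13·11 − 2·71, so 11⁻¹ ≡ 13 (mod 71).
For any y ∈ ℤ/71ℤ, x = 13(y − 18) mod 71 satisfies σ(x) = 11·13(y − 18) + 18 ≡ y (since 11·13 ≡ 1 mod 71). So every y has a preimage.
Therefore σ is bijective.
Since σ is bijective, we find σ⁻¹(46): we need 11x ≡ 46 − 18 ≡ 28 (mod 71). Using 11⁻¹ = 13: x ≡ 13·28 = 364 = 5·71 + 9, so x = 9.
Check: σ(9) = 11·9 + 18 = 117 = 1·71 + 46 ≡ 46 (mod 71).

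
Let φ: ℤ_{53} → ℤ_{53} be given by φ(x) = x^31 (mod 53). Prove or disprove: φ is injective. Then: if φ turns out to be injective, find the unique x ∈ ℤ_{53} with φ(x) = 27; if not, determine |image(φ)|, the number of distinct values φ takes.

32

Since 53 is prime, the nonzero elements of ℤ_{53} form a cyclic group of order 52.
As gcd(31, 52) = 1, raising to the 31st power is a bijection on this group: if s^31 ≡ t^31 then (st^{−1})^31 = 1, and the only element of order dividing gcd(31, 52) = 1 is 1, so s = t.
With φ(0) = 0 this makes φ injective on all of ℤ_{53}, hence bijective (finite equal-size domain and codomain). In particular φ is injective.
Since φ is injective, we find the preimage of 27. The inverse of x ↦ x^31 on (ℤ_{53})^× is x ↦ x^47, because 31·47 = 1457 = 28·52 + 1 ≡ 1 (mod 52) and x^{52} = 1 for x ≠ 0 (Fermat). So φ⁻¹(27) = 27^47 mod 53.
Repeated squaring mod 53: 27^1 ≡ 27, 27^2 ≡ 27² = 729 ≡ 40, 27^4 ≡ 40² = 1600 ≡ 10, 27^8 ≡ 10² = 100 ≡ 47, 27^16 ≡ 47² = 2209 ≡ 36, 27^32 ≡ 36² = 1296 ≡ 24. Since 47 = 32 + 8 + 4 + 2 + 1, 27^47 ≡ 24·47·10·40·27: 24·47 = 1128 ≡ 15, then 15·10 = 150 ≡ 44, then 44·40 = 1760 ≡ 11, then 11·27 = 297 ≡ 32. So 27^47 ≡ 32 (mod 53).
Hence φ⁻¹(27) = 32.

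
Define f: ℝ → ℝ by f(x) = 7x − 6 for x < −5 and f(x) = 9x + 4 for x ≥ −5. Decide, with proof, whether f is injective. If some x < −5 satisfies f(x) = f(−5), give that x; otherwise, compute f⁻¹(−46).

Both pieces are strictly increasing (slopes 7 and 9), so each is injective on its own interval.
The left piece maps (−∞, −5) onto (−∞, −41); the right piece maps [−5, ∞) onto [−41, ∞).
These images are disjoint, so no value is attained by both pieces. Therefore f is injective.
Because the two images are disjoint, no x < −5 has f(x) = f(−5), so we compute f⁻¹(−46): −46 lies in (−∞, −41), so solve 7x − 6 = −46: x = (−46 + 6)/7 = −40/7.

-40/7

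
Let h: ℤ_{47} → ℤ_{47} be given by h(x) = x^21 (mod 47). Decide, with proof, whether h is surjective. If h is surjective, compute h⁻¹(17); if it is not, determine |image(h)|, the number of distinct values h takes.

Since 47 is prime, the nonzero elements of ℤ_{47} form a cyclic group of order 46.
As gcd(21, 46) = 1, raising to the 21st power is a bijection on this group: if s^21 ≡ t^21 then (st^{−1})^21 = 1, and the only element of order dividing gcd(21, 46) = 1 is 1, so s = t.
With h(0) = 0 this makes h injective on all of ℤ_{47}, hence bijective (finite equal-size domain and codomain). In particular h is surjective.
Since h is surjective, we find the preimage of 17. The inverse of x ↦ x^21 on (ℤ_{47})^× is x ↦ x^11, because 21·11 = 231 = 5·46 + 1 ≡ 1 (mod 46) and x^{46} = 1 for x ≠ 0 (Fermat). So h⁻¹(17) = 17^11 mod 47.
Repeated squaring mod 47: 17^1 ≡ 17, 17^2 ≡ 17² = 289 ≡ 7, 17^4 ≡ 7² = 49 ≡ 2, 17^8 ≡ 2² = 4. Since 11 = 8 + 2 + 1, 17^11 ≡ 4·7·17: 4·7 = 28, then 28·17 = 476 ≡ 6. So 17^11 ≡ 6 (mod 47).
Hence h⁻¹(17) = 6.

6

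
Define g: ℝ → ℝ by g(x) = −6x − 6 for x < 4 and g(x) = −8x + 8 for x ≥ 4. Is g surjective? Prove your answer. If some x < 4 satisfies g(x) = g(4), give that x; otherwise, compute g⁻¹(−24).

Both pieces are strictly decreasing (slopes −6 and −8), so each is injective on its own interval.
The left piece maps (−∞, 4) onto (−30, ∞); the right piece maps [4, ∞) onto (−∞, −24].
The union (−30, ∞) ∪ (−∞, −24] covers ℝ, so g is surjective.
For the follow-up: the images overlap, so an x < 4 with g(x) = g(4) exists. g(4) = −24; solving −6x − 6 = −24 for x < 4 gives x = (−24 + 6)/(−6) = 3.

3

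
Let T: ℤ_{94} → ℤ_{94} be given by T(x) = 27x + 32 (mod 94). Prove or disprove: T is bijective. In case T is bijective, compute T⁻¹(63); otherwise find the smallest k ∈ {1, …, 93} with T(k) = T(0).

If T(u) = T(v), then 27u ≡ 27v (mod 94). Because gcd(27, 94) = 1, we may cancel 27 to get u ≡ v (mod 94).
We now compute 27⁻¹ mod 94 explicitly. Euclid's algorithm: 94 = 3·27 + 13, 27 = 2·13 + 1; back-substituting gives 1 = 7·27 − 2·94, so 27⁻¹ ≡ 7 (mod 94).
Then y ↦ 7(y − 32) is a two-sided inverse to T, so every y ∈ ℤ_{94} has a preimage.
So T is bijective.
Since T is bijective, we find T⁻¹(63): we need 27x ≡ 63 − 32 ≡ 31 (mod 94). Using 27⁻¹ = 7: x ≡ 7·31 = 217 = 2·94 + 29, so x = 29.
Check: T(29) = 27·29 + 32 = 815 = 8·94 + 63 ≡ 63 (mod 94).

29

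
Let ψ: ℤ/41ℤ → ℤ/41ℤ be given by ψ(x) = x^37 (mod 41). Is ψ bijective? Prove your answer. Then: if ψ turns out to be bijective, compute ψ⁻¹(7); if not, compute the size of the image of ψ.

12

Since 41 is prime, the nonzero elements of ℤ/41ℤ form a cyclic group of order 40.
As gcd(37, 40) = 1, raising to the 37th power is a bijection on this group: if s^37 ≡ t^37 then (st^{−1})^37 = 1, and the only element of order dividing gcd(37, 40) = 1 is 1, so s = t.
With ψ(0) = 0 this makes ψ injective on all of ℤ/41ℤ, hence bijective (finite equal-size domain and codomain). In particular ψ is bijective.
Since ψ is bijective, we find the preimage of 7. The inverse of x ↦ x^37 on (ℤ/41ℤ)^× is x ↦ x^13, because 37·13 = 481 = 12·40 + 1 ≡ 1 (mod 40) and x^{40} = 1 for x ≠ 0 (Fermat). So ψ⁻¹(7) = 7^13 mod 41.
Repeated squaring mod 41: 7^1 ≡ 7, 7^2 ≡ 7² = 49 ≡ 8, 7^4 ≡ 8² = 64 ≡ 23, 7^8 ≡ 23² = 529 ≡ 37. Since 13 = 8 + 4 + 1, 7^13 ≡ 37·23·7: 37·23 = 851 ≡ 31, then 31·7 = 217 ≡ 12. So 7^13 ≡ 12 (mod 41).
Hence ψ⁻¹(7) = 12.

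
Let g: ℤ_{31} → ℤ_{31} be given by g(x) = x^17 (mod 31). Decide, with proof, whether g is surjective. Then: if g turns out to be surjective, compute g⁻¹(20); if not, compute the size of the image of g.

Since 31 is prime, the nonzero elements of ℤ_{31} form a cyclic group of order 30.
As gcd(17, 30) = 1, raising to the 17th power is a bijection on this group: if s^17 ≡ t^17 then (st^{−1})^17 = 1, and the only element of order dividing gcd(17, 30) = 1 is 1, so s = t.
With g(0) = 0 this makes g injective on all of ℤ_{31}, hence bijective (finite equal-size domain and codomain). In particular g is surjective.
Since g is surjective, we find the preimage of 20. The inverse of x ↦ x^17 on (ℤ_{31})^× is x ↦ x^23, because 17·23 = 391 = 13·30 + 1 ≡ 1 (mod 30) and x^{30} = 1 for x ≠ 0 (Fermat). So g⁻¹(20) = 20^23 mod 31.
Repeated squaring mod 31: 20^1 ≡ 20, 20^2 ≡ 20² = 400 ≡ 28, 20^4 ≡ 28² = 784 ≡ 9, 20^8 ≡ 9² = 81 ≡ 19, 20^16 ≡ 19² = 361 ≡ 20. Since 23 = 16 + 4 + 2 + 1, 20^23 ≡ 20·9·28·20: 20·9 = 180 ≡ 25, then 25·28 = 700 ≡ 18, then 18·20 = 360 ≡ 19. So 20^23 ≡ 19 (mod 31).
Hence g⁻¹(20) = 19.

19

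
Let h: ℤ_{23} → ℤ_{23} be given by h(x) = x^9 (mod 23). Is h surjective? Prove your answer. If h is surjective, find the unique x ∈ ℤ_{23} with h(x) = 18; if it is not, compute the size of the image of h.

3

Since 23 is prime, the nonzero elements of ℤ_{23} form a cyclic group of order 22.
As gcd(9, 22) = 1, raising to the 9th power is a bijection on this group: if a^9 ≡ b^9 then (ab^{−1})^9 = 1, and the only element of order dividing gcd(9, 22) = 1 is 1, so a = b.
With h(0) = 0 this makes h injective on all of ℤ_{23}, hence bijective (finite equal-size domain and codomain). In particular h is surjective.
Since h is surjective, we find the preimage of 18. The inverse of x ↦ x^9 on (ℤ_{23})^× is x ↦ x^5, because 9·5 = 45 = 2·22 + 1 ≡ 1 (mod 22) and x^{22} = 1 for x ≠ 0 (Fermat). So h⁻¹(18) = 18^5 mod 23.
Repeated squaring mod 23: 18^1 ≡ 18, 18^2 ≡ 18² = 324 ≡ 2, 18^4 ≡ 2² = 4. Since 5 = 4 + 1, 18^5 ≡ 4·18: 4·18 = 72 ≡ 3. So 18^5 ≡ 3 (mod 23).
Hence h⁻¹(18) = 3.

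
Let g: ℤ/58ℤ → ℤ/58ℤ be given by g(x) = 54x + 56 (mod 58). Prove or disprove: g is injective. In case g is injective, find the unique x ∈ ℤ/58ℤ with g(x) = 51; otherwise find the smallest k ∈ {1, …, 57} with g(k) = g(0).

We have gcd(54, 58) = 2 > 1. Taking s = 0 and t = 29: g(0) = 56 and g(29) = 54·29 + 56 = 1622 ≡ 56 (mod 58).
So g(0) = g(29) while 0 ≠ 29, thus g is not injective.
Since g is not injective, we find the least positive k with g(k) = g(0): this means 54k ≡ 0 (mod 58), i.e. 58 ∣ 54k. Since gcd(54, 58) = 2, dividing through by 2 this holds exactly when 29 ∣ 27k, and as gcd(27, 29) = 1, exactly when 29 ∣ k.
The smallest positive such k is 29.

29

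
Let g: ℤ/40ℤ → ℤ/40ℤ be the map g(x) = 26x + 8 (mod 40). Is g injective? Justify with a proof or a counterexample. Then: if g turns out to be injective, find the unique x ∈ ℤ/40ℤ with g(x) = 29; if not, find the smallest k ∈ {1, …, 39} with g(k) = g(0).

20

Recall that g is injective if g(s) = g(t) implies s = t.
We have gcd(26, 40) = 2 > 1. Taking s = 0 and t = 20: g(0) = 8 and g(20) = 26·20 + 8 = 528 ≡ 8 (mod 40).
So g(0) = g(20) while 0 ≠ 20, therefore g is not injective.
Since g is not injective, we find the least positive k with g(k) = g(0): this means 26k ≡ 0 (mod 40), i.e. 40 ∣ 26k. Since gcd(26, 40) = 2, dividing through by 2 this holds exactly when 20 ∣ 13k, and as gcd(13, 20) = 1, exactly when 20 ∣ k.
The smallest positive such k is 20.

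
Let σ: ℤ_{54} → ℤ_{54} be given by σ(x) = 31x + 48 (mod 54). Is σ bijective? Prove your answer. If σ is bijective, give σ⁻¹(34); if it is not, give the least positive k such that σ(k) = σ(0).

10

If σ(x_1) = σ(x_2), then 31x_1 ≡ 31x_2 (mod 54). Because gcd(31, 54) = 1, we may cancel 31 to get x_1 ≡ x_2 (mod 54).
We now compute 31⁻¹ mod 54 explicitly. Euclid's algorithm: 54 = 1·31 + 23, 31 = 1·23 + 8, 23 = 2·8 + 7, 8 = 1·7 + 1; back-substituting gives 1 = 7·31 − 4·54, so 31⁻¹ ≡ 7 (mod 54).
For any y ∈ ℤ_{54}, x = 7(y − 48) mod 54 satisfies σ(x) = 31·7(y − 48) + 48 ≡ y (since 31·7 ≡ 1 mod 54). So every y has a preimage.
Thus σ is bijective.
Since σ is bijective, we compute σ⁻¹(34): solve 31x + 48 ≡ 34 (mod 54), i.e. 31x ≡ 40 (mod 54).
Multiplying by 31⁻¹ = 7 gives x ≡ 7·40 = 280 = 5·54 + 10 ≡ 10 (mod 54).
Check: σ(10) = 31·10 + 48 = 358 = 6·54 + 34 ≡ 34 (mod 54).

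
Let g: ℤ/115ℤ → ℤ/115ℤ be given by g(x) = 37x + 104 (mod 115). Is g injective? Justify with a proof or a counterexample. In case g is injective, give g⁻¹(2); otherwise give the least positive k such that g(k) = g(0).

By definition, g is injective when g(u) = g(v) forces u = v.
Suppose g(u) = g(v) in ℤ/115ℤ. Then 37u + 104 ≡ 37v + 104 (mod 115), therefore 37(u − v) ≡ 0 (mod 115).
Since gcd(37, 115) = 1, 37 is invertible modulo 115, hence u − v ≡ 0 (mod 115), i.e. u = v.
So g is injective.
We now compute 37⁻¹ mod 115 explicitly. Euclid's algorithm: 115 = 3·37 + 4, 37 = 9·4 + 1; back-substituting gives 1 = 28·37 − 9·115, so 37⁻¹ ≡ 28 (mod 115).
Since g is injective, we compute g⁻¹(2): solve 37x + 104 ≡ 2 (mod 115), i.e. 37x ≡ 13 (mod 115).
Multiplying by 37⁻¹ = 28 gives x ≡ 28·13 = 364 = 3·115 + 19 ≡ 19 (mod 115).
Check: g(19) = 37·19 + 104 = 807 = 7·115 + 2 ≡ 2 (mod 115).

19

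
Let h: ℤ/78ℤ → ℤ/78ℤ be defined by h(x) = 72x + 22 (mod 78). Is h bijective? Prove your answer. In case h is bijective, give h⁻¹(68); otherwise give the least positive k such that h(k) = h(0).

We have gcd(72, 78) = 6 > 1. Taking s = 0 and t = 13: h(0) = 22 and h(13) = 72·13 + 22 = 958 ≡ 22 (mod 78).
So h(0) = h(13) while 0 ≠ 13, thus h is not injective, hence not bijective.
Since h is not bijective, we find the least positive k with h(k) = h(0): this means 72k ≡ 0 (mod 78), i.e. 78 ∣ 72k. Since gcd(72, 78) = 6, dividing through by 6 this holds exactly when 13 ∣ 12k, and as gcd(12, 13) = 1, exactly when 13 ∣ k.
The smallest positive such k is 13.

13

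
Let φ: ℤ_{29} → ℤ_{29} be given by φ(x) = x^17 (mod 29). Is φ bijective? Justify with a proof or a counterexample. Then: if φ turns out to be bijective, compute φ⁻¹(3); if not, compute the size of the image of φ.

11

Since 29 is prime, the nonzero elements of ℤ_{29} form a cyclic group of order 28.
As gcd(17, 28) = 1, raising to the 17th power is a bijection on this group: if s^17 ≡ t^17 then (st^{−1})^17 = 1, and the only element of order dividing gcd(17, 28) = 1 is 1, so s = t.
With φ(0) = 0 this makes φ injective on all of ℤ_{29}, hence bijective (finite equal-size domain and codomain). In particular φ is bijective.
Since φ is bijective, we find the preimage of 3. The inverse of x ↦ x^17 on (ℤ_{29})^× is x ↦ x^5, because 17·5 = 85 = 3·28 + 1 ≡ 1 (mod 28) and x^{28} = 1 for x ≠ 0 (Fermat). So φ⁻¹(3) = 3^5 mod 29.
Repeated squaring mod 29: 3^1 ≡ 3, 3^2 ≡ 3² = 9, 3^4 ≡ 9² = 81 ≡ 23. Since 5 = 4 + 1, 3^5 ≡ 23·3: 23·3 = 69 ≡ 11. So 3^5 ≡ 11 (mod 29).
Hence φ⁻¹(3) = 11.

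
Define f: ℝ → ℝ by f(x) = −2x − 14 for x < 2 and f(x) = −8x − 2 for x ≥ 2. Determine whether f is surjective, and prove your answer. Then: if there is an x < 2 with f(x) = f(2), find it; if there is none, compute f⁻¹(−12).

-1

Both pieces are strictly decreasing (slopes −2 and −8), so each is injective on its own interval.
The left piece maps (−∞, 2) onto (−18, ∞); the right piece maps [2, ∞) onto (−∞, −18].
These images together cover ℝ, so f is surjective.
Because the two images are disjoint, no x < 2 has f(x) = f(2), so we compute f⁻¹(−12): −12 lies in (−18, ∞), so solve −2x − 14 = −12: x = (−12 + 14)/(−2) = −1.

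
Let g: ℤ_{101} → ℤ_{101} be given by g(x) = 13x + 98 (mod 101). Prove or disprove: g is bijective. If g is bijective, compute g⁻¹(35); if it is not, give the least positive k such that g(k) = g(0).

Recall: g is injective when g(x_1) = g(x_2) forces x_1 = x_2.
If g(x_1) = g(x_2), then 13x_1 ≡ 13x_2 (mod 101). Because gcd(13, 101) = 1, we may cancel 13 to get x_1 ≡ x_2 (mod 101).
We now compute 13⁻¹ mod 101 explicitly. Euclid's algorithm: 101 = 7·13 + 10, 13 = 1·10 + 3, 10 = 3·3 + 1; back-substituting gives 1 = 70·13 − 9·101, so 13⁻¹ ≡ 70 (mod 101).
For any y ∈ ℤ_{101}, x = 70(y − 98) mod 101 satisfies g(x) = 13·70(y − 98) + 98 ≡ y (since 13·70 ≡ 1 mod 101). So every y has a preimage.
Thus g is bijective.
Since g is bijective, we find g⁻¹(35): we need 13x ≡ 35 − 98 ≡ 38 (mod 101). Using 13⁻¹ = 70: x ≡ 70·38 = 2660 = 26·101 + 34, so x = 34.
Check: g(34) = 13·34 + 98 = 540 = 5·101 + 35 ≡ 35 (mod 101).

34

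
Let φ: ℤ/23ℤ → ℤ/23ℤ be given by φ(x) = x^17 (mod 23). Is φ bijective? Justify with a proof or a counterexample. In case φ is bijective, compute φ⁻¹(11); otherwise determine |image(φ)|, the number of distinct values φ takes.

17

Since 23 is prime, the nonzero elements of ℤ/23ℤ form a cyclic group of order 22.
As gcd(17, 22) = 1, raising to the 17th power is a bijection on this group: if x_1^17 ≡ x_2^17 then (x_1x_2^{−1})^17 = 1, and the only element of order dividing gcd(17, 22) = 1 is 1, so x_1 = x_2.
With φ(0) = 0 this makes φ injective on all of ℤ/23ℤ, hence bijective (finite equal-size domain and codomain). In particular φ is bijective.
Since φ is bijective, we find the preimage of 11. The inverse of x ↦ x^17 on (ℤ/23ℤ)^× is x ↦ x^13, because 17·13 = 221 = 10·22 + 1 ≡ 1 (mod 22) and x^{22} = 1 for x ≠ 0 (Fermat). So φ⁻¹(11) = 11^13 mod 23.
Repeated squaring mod 23: 11^1 ≡ 11, 11^2 ≡ 11² = 121 ≡ 6, 11^4 ≡ 6² = 36 ≡ 13, 11^8 ≡ 13² = 169 ≡ 8. Since 13 = 8 + 4 + 1, 11^13 ≡ 8·13·11: 8·13 = 104 ≡ 12, then 12·11 = 132 ≡ 17. So 11^13 ≡ 17 (mod 23).
Hence φ⁻¹(11) = 17.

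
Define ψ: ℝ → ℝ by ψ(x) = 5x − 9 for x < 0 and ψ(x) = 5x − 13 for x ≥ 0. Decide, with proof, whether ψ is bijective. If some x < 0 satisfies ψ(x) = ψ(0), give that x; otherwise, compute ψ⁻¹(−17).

Both pieces are strictly increasing (slopes 5 and 5), so each is injective on its own interval.
The left piece maps (−∞, 0) onto (−∞, −9); the right piece maps [0, ∞) onto [−13, ∞).
These images overlap. In particular ψ(0) = −13 (right piece), and solving 5x − 9 = −13 on the left piece gives x = −4/5 < 0.
So ψ(−4/5) = ψ(0) with −4/5 ≠ 0, and ψ is not injective, hence not bijective. This x = −4/5 is the requested value below 0.

-4/5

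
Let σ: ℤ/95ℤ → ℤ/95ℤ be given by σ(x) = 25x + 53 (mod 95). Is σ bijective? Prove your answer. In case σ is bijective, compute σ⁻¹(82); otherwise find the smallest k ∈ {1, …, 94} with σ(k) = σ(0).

19

We have gcd(25, 95) = 5 > 1. Taking x_1 = 0 and x_2 = 19: σ(0) = 53 and σ(19) = 25·19 + 53 = 528 ≡ 53 (mod 95).
So σ(0) = σ(19) while 0 ≠ 19, thus σ is not injective, hence not bijective.
Since σ is not bijective, we find the least positive k with σ(k) = σ(0): this means 25k ≡ 0 (mod 95), i.e. 95 ∣ 25k. Since gcd(25, 95) = 5, dividing through by 5 this holds exactly when 19 ∣ 5k, and as gcd(5, 19) = 1, exactly when 19 ∣ k.
The smallest positive such k is 19.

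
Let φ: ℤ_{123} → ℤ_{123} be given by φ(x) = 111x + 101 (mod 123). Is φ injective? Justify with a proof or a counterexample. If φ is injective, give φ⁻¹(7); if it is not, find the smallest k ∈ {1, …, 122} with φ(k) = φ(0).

Recall that φ is injective if φ(x_1) = φ(x_2) implies x_1 = x_2.
We have gcd(111, 123) = 3 > 1. Taking x_1 = 0 and x_2 = 41: φ(0) = 101 and φ(41) = 111·41 + 101 = 4652 ≡ 101 (mod 123).
So φ(0) = φ(41) while 0 ≠ 41, therefore φ is not injective.
Since φ is not injective, we find the least positive k with φ(k) = φ(0): this means 111k ≡ 0 (mod 123), i.e. 123 ∣ 111k. Since gcd(111, 123) = 3, dividing through by 3 this holds exactly when 41 ∣ 37k, and as gcd(37, 41) = 1, exactly when 41 ∣ k.
The smallest positive such k is 41.

41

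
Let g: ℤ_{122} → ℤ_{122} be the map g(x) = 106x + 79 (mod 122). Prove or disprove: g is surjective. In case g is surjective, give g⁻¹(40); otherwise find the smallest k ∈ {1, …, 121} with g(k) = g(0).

Since gcd(106, 122) = 2, we have 106x ≡ 0 (mod 2) for all x, so g(x) ≡ 1 (mod 2).
But 0 ≢ 1 (mod 2), so 0 ∈ ℤ_{122} has no preimage. Hence g is not surjective.
Since g is not surjective, we find the least positive k with g(k) = g(0): this means 106k ≡ 0 (mod 122), i.e. 122 ∣ 106k. Since gcd(106, 122) = 2, dividing through by 2 this holds exactly when 61 ∣ 53k, and as gcd(53, 61) = 1, exactly when 61 ∣ k.
The smallest positive such k is 61.

61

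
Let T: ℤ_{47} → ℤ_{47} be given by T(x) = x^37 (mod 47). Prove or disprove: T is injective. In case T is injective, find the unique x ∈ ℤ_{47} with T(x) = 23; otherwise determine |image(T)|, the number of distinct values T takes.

Since 47 is prime, the nonzero elements of ℤ_{47} form a cyclic group of order 46.
As gcd(37, 46) = 1, raising to the 37th power is a bijection on this group: if x_1^37 ≡ x_2^37 then (x_1x_2^{−1})^37 = 1, and the only element of order dividing gcd(37, 46) = 1 is 1, so x_1 = x_2.
With T(0) = 0 this makes T injective on all of ℤ_{47}, hence bijective (finite equal-size domain and codomain). In particular T is injective.
Since T is injective, we find the preimage of 23. The inverse of x ↦ x^37 on (ℤ_{47})^× is x ↦ x^5, because 37·5 = 185 = 4·46 + 1 ≡ 1 (mod 46) and x^{46} = 1 for x ≠ 0 (Fermat). So T⁻¹(23) = 23^5 mod 47.
Repeated squaring mod 47: 23^1 ≡ 23, 23^2 ≡ 23² = 529 ≡ 12, 23^4 ≡ 12² = 144 ≡ 3. Since 5 = 4 + 1, 23^5 ≡ 3·23: 3·23 = 69 ≡ 22. So 23^5 ≡ 22 (mod 47).
Hence T⁻¹(23) = 22.

22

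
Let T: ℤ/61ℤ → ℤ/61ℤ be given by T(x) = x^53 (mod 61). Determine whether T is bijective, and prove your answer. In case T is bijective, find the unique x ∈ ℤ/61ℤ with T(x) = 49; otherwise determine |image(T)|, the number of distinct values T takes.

Since 61 is prime, the nonzero elements of ℤ/61ℤ form a cyclic group of order 60.
As gcd(53, 60) = 1, raising to the 53rd power is a bijection on this group: if a^53 ≡ b^53 then (ab^{−1})^53 = 1, and the only element of order dividing gcd(53, 60) = 1 is 1, so a = b.
With T(0) = 0 this makes T injective on all of ℤ/61ℤ, hence bijective (finite equal-size domain and codomain). In particular T is bijective.
Since T is bijective, we find the preimage of 49. The inverse of x ↦ x^53 on (ℤ/61ℤ)^× is x ↦ x^17, because 53·17 = 901 = 15·60 + 1 ≡ 1 (mod 60) and x^{60} = 1 for x ≠ 0 (Fermat). So T⁻¹(49) = 49^17 mod 61.
Repeated squaring mod 61: 49^1 ≡ 49, 49^2 ≡ 49² = 2401 ≡ 22, 49^4 ≡ 22² = 484 ≡ 57, 49^8 ≡ 57² = 3249 ≡ 16, 49^16 ≡ 16² = 256 ≡ 12. Since 17 = 16 + 1, 49^17 ≡ 12·49: 12·49 = 588 ≡ 39. So 49^17 ≡ 39 (mod 61).
Hence T⁻¹(49) = 39.

39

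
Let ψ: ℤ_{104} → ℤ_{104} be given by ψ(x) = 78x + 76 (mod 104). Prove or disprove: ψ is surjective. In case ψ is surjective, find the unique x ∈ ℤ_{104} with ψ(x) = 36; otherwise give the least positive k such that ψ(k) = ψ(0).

Since gcd(78, 104) = 26, we have 78x ≡ 0 (mod 26) for all x, so ψ(x) ≡ 24 (mod 26).
But 0 ≢ 24 (mod 26), so 0 ∈ ℤ_{104} has no preimage. Thus ψ is not surjective.
Since ψ is not surjective, we find the least positive k with ψ(k) = ψ(0): this means 78k ≡ 0 (mod 104), i.e. 104 ∣ 78k. Since gcd(78, 104) = 26, dividing through by 26 this holds exactly when 4 ∣ 3k, and as gcd(3, 4) = 1, exactly when 4 ∣ k.
The smallest positive such k is 4.

4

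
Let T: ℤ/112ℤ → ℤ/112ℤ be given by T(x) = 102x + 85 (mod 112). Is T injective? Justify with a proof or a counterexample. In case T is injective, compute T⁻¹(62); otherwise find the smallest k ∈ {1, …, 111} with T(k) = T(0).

Recall: T is injective when T(u) = T(v) forces u = v.
We have gcd(102, 112) = 2 > 1. Taking u = 0 and v = 56: T(0) = 85 and T(56) = 102·56 + 85 = 5797 ≡ 85 (mod 112).
So T(0) = T(56) while 0 ≠ 56, so T is not injective.
Since T is not injective, we find the least positive k with T(k) = T(0): this means 102k ≡ 0 (mod 112), i.e. 112 ∣ 102k. Since gcd(102, 112) = 2, dividing through by 2 this holds exactly when 56 ∣ 51k, and as gcd(51, 56) = 1, exactly when 56 ∣ k.
The smallest positive such k is 56.

56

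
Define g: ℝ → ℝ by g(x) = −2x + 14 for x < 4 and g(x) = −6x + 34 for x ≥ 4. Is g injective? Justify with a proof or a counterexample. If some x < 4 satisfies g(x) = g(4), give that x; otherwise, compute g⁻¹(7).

Both pieces are strictly decreasing (slopes −2 and −6), so each is injective on its own interval.
The left piece maps (−∞, 4) onto (6, ∞); the right piece maps [4, ∞) onto (−∞, 10].
These images overlap. In particular g(4) = 10 (right piece), and solving −2x + 14 = 10 on the left piece gives x = 2 < 4.
So g(2) = g(4) with 2 ≠ 4, and g is not injective. This x = 2 is the requested value below 4.

2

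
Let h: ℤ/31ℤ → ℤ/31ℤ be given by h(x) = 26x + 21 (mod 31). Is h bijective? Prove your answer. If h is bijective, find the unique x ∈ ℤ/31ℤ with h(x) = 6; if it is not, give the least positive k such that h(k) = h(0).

If h(x_1) = h(x_2), then 26x_1 ≡ 26x_2 (mod 31). Because gcd(26, 31) = 1, we may cancel 26 to get x_1 ≡ x_2 (mod 31).
We now compute 26⁻¹ mod 31 explicitly. Euclid's algorithm: 31 = 1·26 + 5, 26 = 5·5 + 1; back-substituting gives 1 = 6·26 − 5·31, so 26⁻¹ ≡ 6 (mod 31).
For any y ∈ ℤ/31ℤ, x = 6(y − 21) mod 31 satisfies h(x) = 26·6(y − 21) + 21 ≡ y (since 26·6 ≡ 1 mod 31). So every y has a preimage.
Thus h is bijective.
Since h is bijective, we compute h⁻¹(6): solve 26x + 21 ≡ 6 (mod 31), i.e. 26x ≡ 16 (mod 31).
Multiplying by 26⁻¹ = 6 gives x ≡ 6·16 = 96 = 3·31 + 3 ≡ 3 (mod 31).
Check: h(3) = 26·3 + 21 = 99 = 3·31 + 6 ≡ 6 (mod 31).

3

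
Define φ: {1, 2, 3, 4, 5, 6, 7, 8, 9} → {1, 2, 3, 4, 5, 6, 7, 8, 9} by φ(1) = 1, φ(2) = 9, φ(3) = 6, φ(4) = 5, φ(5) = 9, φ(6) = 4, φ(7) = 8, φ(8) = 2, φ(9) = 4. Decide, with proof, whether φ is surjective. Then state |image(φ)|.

7

No element maps to 3, so φ is not surjective.
The image of φ is {1, 2, 4, 5, 6, 8, 9}, which has 7 elements.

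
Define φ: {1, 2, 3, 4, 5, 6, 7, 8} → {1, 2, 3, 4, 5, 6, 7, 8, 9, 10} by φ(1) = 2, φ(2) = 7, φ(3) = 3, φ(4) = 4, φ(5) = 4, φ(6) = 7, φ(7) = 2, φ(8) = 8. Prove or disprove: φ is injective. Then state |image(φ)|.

φ(4) = 4 = φ(5) with 4 ≠ 5, so φ is not injective.
The image of φ is {2, 3, 4, 7, 8}, which has 5 elements.

5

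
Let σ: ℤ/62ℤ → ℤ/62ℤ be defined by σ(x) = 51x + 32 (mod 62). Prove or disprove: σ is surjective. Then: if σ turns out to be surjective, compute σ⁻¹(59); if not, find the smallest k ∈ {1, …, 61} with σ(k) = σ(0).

By definition, surjectivity means every element of the codomain has a preimage under σ.
Since gcd(51, 62) = 1, 51 is invertible modulo 62. Euclid's algorithm: 62 = 1·51 + 11, 51 = 4·11 + 7, 11 = 1·7 + 4, 7 = 1·4 + 3, 4 = 1·3 + 1; back-substituting gives 1 = 45·51 − 37·62, so 51⁻¹ ≡ 45 (mod 62).
For any y ∈ ℤ/62ℤ, x = 45(y − 32) mod 62 satisfies σ(x) = 51·45(y − 32) + 32 ≡ y (since 51·45 ≡ 1 mod 62). So every y has a preimage.
So σ is surjective.
Since σ is surjective, we compute σ⁻¹(59): solve 51x + 32 ≡ 59 (mod 62), i.e. 51x ≡ 27 (mod 62).
Multiplying by 51⁻¹ = 45 gives x ≡ 45·27 = 1215 = 19·62 + 37 ≡ 37 (mod 62).
Check: σ(37) = 51·37 + 32 = 1919 = 30·62 + 59 ≡ 59 (mod 62).

37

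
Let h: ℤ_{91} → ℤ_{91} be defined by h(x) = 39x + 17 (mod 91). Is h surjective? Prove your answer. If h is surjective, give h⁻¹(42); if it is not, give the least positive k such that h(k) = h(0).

7

Since gcd(39, 91) = 13, we have 39x ≡ 0 (mod 13) for all x, so h(x) ≡ 4 (mod 13).
But 0 ≢ 4 (mod 13), so 0 ∈ ℤ_{91} has no preimage. Hence h is not surjective.
Since h is not surjective, we find the least positive k with h(k) = h(0): this means 39k ≡ 0 (mod 91), i.e. 91 ∣ 39k. Since gcd(39, 91) = 13, dividing through by 13 this holds exactly when 7 ∣ 3k, and as gcd(3, 7) = 1, exactly when 7 ∣ k.
The smallest positive such k is 7.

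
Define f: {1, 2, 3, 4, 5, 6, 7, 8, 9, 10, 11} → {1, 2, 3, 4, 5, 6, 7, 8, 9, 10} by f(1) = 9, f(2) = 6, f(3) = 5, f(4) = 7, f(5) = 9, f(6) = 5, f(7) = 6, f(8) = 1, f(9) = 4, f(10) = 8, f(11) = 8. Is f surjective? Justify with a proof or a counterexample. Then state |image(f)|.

7

No element maps to 2, so f is not surjective.
The image of f is {1, 4, 5, 6, 7, 8, 9}, which has 7 elements.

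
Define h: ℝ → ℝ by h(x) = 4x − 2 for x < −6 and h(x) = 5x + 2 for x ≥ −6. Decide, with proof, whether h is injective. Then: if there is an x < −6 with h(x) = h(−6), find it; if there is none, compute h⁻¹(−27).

Both pieces are strictly increasing (slopes 4 and 5), so each is injective on its own interval.
The left piece maps (−∞, −6) onto (−∞, −26); the right piece maps [−6, ∞) onto [−28, ∞).
These images overlap. In particular h(−6) = −28 (right piece), and solving 4x − 2 = −28 on the left piece gives x = −13/2 < −6.
So h(−13/2) = h(−6) with −13/2 ≠ −6, and h is not injective. This x = −13/2 is the requested value below −6.

-13/2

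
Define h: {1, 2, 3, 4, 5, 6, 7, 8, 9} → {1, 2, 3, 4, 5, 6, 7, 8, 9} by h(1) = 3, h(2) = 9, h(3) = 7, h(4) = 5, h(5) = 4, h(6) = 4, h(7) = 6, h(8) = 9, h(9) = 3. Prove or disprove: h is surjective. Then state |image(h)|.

No element maps to 1, so h is not surjective.
The image of h is {3, 4, 5, 6, 7, 9}, which has 6 elements.

6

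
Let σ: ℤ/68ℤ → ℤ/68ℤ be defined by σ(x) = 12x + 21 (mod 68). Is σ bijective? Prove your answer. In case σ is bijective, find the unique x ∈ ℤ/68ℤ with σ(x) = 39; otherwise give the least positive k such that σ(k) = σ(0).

17

We have gcd(12, 68) = 4 > 1. Taking x_1 = 0 and x_2 = 17: σ(0) = 21 and σ(17) = 12·17 + 21 = 225 ≡ 21 (mod 68).
So σ(0) = σ(17) while 0 ≠ 17, so σ is not injective, hence not bijective.
Since σ is not bijective, we find the least positive k with σ(k) = σ(0): this means 12k ≡ 0 (mod 68), i.e. 68 ∣ 12k. Since gcd(12, 68) = 4, dividing through by 4 this holds exactly when 17 ∣ 3k, and as gcd(3, 17) = 1, exactly when 17 ∣ k.
The smallest positive such k is 17.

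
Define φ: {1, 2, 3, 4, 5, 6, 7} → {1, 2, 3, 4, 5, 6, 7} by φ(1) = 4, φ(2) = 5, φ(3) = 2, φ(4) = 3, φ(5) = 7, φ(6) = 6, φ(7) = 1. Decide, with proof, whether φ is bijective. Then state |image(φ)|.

7

The values 4, 5, 2, 3, 7, 6, 1 are a permutation of {1, 2, 3, 4, 5, 6, 7}: each element appears exactly once.
So φ is injective and surjective, hence bijective.
The image of φ is {1, 2, 3, 4, 5, 6, 7}, which has 7 elements.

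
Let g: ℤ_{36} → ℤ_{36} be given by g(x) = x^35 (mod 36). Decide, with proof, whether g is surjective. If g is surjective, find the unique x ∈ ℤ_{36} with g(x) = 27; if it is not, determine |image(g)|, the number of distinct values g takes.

g(0) = 0^35 = 0.
g(6): Repeated squaring mod 36: 6^1 ≡ 6, 6^2 ≡ 6² = 36 ≡ 0, 6^4 ≡ 0² = 0, 6^8 ≡ 0² = 0, 6^16 ≡ 0² = 0, 6^32 ≡ 0² = 0. Since 35 = 32 + 2 + 1, 6^35 ≡ 0·0·6: 0·0 = 0, then 0·6 = 0. So 6^35 ≡ 0 (mod 36).
So g(0) = g(6) = 0 while 0 ≠ 6, thus g is not injective.
A non-injective map from the 36-element set ℤ_{36} to itself takes at most 35 distinct values, so it cannot be surjective. Hence g is not surjective.
Since g is not surjective, we determine |image(g)|. Computing x^35 mod 36 for each x (by repeated squaring, reducing mod 36 at every step), the values g(0), g(1), …, g(35) are: 0, 1, 32, 27, 16, 29, 0, 31, 8, 9, 28, 23, 0, 25, 20, 27, 4, 17, 0, 19, 32, 9, 16, 11, 0, 13, 8, 27, 28, 5, 0, 7, 20, 9, 4, 35.
The distinct values are {0, 1, 4, 5, 7, 8, 9, 11, 13, 16, 17, 19, 20, 23, 25, 27, 28, 29, 31, 32, 35}; there are 21 of them.

21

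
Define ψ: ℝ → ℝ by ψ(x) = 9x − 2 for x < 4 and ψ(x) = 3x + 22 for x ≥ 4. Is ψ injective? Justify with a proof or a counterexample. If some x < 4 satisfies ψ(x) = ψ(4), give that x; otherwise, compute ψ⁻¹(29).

31/9

Both pieces are strictly increasing (slopes 9 and 3), so each is injective on its own interval.
The left piece maps (−∞, 4) onto (−∞, 34); the right piece maps [4, ∞) onto [34, ∞).
These images are disjoint, so no value is attained by both pieces. So ψ is injective.
Because the two images are disjoint, no x < 4 has ψ(x) = ψ(4), so we compute ψ⁻¹(29): 29 lies in (−∞, 34), so solve 9x − 2 = 29: x = (29 + 2)/9 = 31/9.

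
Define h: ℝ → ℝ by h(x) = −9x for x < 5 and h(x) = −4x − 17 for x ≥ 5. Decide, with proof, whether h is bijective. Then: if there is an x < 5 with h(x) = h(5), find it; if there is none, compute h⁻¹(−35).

37/9

Both pieces are strictly decreasing (slopes −9 and −4), so each is injective on its own interval.
The left piece maps (−∞, 5) onto (−45, ∞); the right piece maps [5, ∞) onto (−∞, −37].
These images overlap. In particular h(5) = −37 (right piece), and solving −9x = −37 on the left piece gives x = 37/9 < 5.
So h(37/9) = h(5) with 37/9 ≠ 5, and h is not injective, hence not bijective. This x = 37/9 is the requested value below 5.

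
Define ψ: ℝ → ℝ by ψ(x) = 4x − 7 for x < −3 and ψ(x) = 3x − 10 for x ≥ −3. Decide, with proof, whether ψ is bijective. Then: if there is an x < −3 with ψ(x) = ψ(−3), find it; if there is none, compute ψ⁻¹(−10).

0

Both pieces are strictly increasing (slopes 4 and 3), so each is injective on its own interval.
The left piece maps (−∞, −3) onto (−∞, −19); the right piece maps [−3, ∞) onto [−19, ∞).
Since −19 = −19, the images partition ℝ: ψ is injective and surjective, hence bijective.
Because the two images are disjoint, no x < −3 has ψ(x) = ψ(−3), so we compute ψ⁻¹(−10): −10 lies in [−19, ∞), so solve 3x − 10 = −10: x = (−10 + 10)/3 = 0.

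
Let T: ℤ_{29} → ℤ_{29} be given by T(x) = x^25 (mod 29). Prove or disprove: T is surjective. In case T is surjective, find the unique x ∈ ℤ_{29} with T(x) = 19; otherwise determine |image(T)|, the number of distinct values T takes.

Since 29 is prime, the nonzero elements of ℤ_{29} form a cyclic group of order 28.
As gcd(25, 28) = 1, raising to the 25th power is a bijection on this group: if x_1^25 ≡ x_2^25 then (x_1x_2^{−1})^25 = 1, and the only element of order dividing gcd(25, 28) = 1 is 1, so x_1 = x_2.
With T(0) = 0 this makes T injective on all of ℤ_{29}, hence bijective (finite equal-size domain and codomain). In particular T is surjective.
Since T is surjective, we find the preimage of 19. The inverse of x ↦ x^25 on (ℤ_{29})^× is x ↦ x^9, because 25·9 = 225 = 8·28 + 1 ≡ 1 (mod 28) and x^{28} = 1 for x ≠ 0 (Fermat). So T⁻¹(19) = 19^9 mod 29.
Repeated squaring mod 29: 19^1 ≡ 19, 19^2 ≡ 19² = 361 ≡ 13, 19^4 ≡ 13² = 169 ≡ 24, 19^8 ≡ 24² = 576 ≡ 25. Since 9 = 8 + 1, 19^9 ≡ 25·19: 25·19 = 475 ≡ 11. So 19^9 ≡ 11 (mod 29).
Hence T⁻¹(19) = 11.

11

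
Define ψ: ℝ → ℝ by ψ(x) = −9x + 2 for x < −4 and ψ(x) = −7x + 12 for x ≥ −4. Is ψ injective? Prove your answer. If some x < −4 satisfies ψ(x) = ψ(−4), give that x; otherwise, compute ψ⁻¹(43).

-38/9

Both pieces are strictly decreasing (slopes −9 and −7), so each is injective on its own interval.
The left piece maps (−∞, −4) onto (38, ∞); the right piece maps [−4, ∞) onto (−∞, 40].
These images overlap. In particular ψ(−4) = 40 (right piece), and solving −9x + 2 = 40 on the left piece gives x = −38/9 < −4.
So ψ(−38/9) = ψ(−4) with −38/9 ≠ −4, and ψ is not injective. This x = −38/9 is the requested value below −4.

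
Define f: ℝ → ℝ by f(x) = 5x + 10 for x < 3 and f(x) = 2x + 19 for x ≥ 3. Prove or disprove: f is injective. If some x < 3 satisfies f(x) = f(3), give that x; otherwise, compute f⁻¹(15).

1

Both pieces are strictly increasing (slopes 5 and 2), so each is injective on its own interval.
The left piece maps (−∞, 3) onto (−∞, 25); the right piece maps [3, ∞) onto [25, ∞).
These images are disjoint, so no value is attained by both pieces. Hence f is injective.
Because the two images are disjoint, no x < 3 has f(x) = f(3), so we compute f⁻¹(15): 15 lies in (−∞, 25), so solve 5x + 10 = 15: x = (15 − 10)/5 = 1.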